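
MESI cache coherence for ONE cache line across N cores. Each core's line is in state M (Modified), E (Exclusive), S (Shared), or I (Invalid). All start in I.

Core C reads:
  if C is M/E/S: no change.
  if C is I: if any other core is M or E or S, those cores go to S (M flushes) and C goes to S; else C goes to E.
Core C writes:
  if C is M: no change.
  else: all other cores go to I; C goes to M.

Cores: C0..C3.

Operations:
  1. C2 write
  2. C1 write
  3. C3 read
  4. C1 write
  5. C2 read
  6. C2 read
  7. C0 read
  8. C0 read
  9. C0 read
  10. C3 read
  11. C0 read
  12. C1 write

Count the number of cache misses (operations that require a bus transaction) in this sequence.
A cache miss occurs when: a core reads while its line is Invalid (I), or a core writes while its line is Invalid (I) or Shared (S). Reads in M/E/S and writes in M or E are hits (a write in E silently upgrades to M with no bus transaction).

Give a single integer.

Answer: 8

Derivation:
Op 1: C2 write [C2 write: invalidate none -> C2=M] -> [I,I,M,I] [MISS #1: write from I]
Op 2: C1 write [C1 write: invalidate ['C2=M'] -> C1=M] -> [I,M,I,I] [MISS #2: write from I]
Op 3: C3 read [C3 read from I: others=['C1=M'] -> C3=S, others downsized to S] -> [I,S,I,S] [MISS #3: read from I]
Op 4: C1 write [C1 write: invalidate ['C3=S'] -> C1=M] -> [I,M,I,I] [MISS #4: write from S]
Op 5: C2 read [C2 read from I: others=['C1=M'] -> C2=S, others downsized to S] -> [I,S,S,I] [MISS #5: read from I]
Op 6: C2 read [C2 read: already in S, no change] -> [I,S,S,I] [hit: read from S]
Op 7: C0 read [C0 read from I: others=['C1=S', 'C2=S'] -> C0=S, others downsized to S] -> [S,S,S,I] [MISS #6: read from I]
Op 8: C0 read [C0 read: already in S, no change] -> [S,S,S,I] [hit: read from S]
Op 9: C0 read [C0 read: already in S, no change] -> [S,S,S,I] [hit: read from S]
Op 10: C3 read [C3 read from I: others=['C0=S', 'C1=S', 'C2=S'] -> C3=S, others downsized to S] -> [S,S,S,S] [MISS #7: read from I]
Op 11: C0 read [C0 read: already in S, no change] -> [S,S,S,S] [hit: read from S]
Op 12: C1 write [C1 write: invalidate ['C0=S', 'C2=S', 'C3=S'] -> C1=M] -> [I,M,I,I] [MISS #8: write from S]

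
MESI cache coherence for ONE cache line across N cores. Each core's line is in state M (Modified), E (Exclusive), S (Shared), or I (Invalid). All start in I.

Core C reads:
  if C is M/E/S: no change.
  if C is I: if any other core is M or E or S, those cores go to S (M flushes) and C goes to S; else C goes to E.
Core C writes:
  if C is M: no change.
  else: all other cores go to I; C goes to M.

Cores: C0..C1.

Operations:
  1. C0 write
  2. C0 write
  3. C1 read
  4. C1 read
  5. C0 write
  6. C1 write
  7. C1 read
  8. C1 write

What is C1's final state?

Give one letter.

Op 1: C0 write [C0 write: invalidate none -> C0=M] -> [M,I]
Op 2: C0 write [C0 write: already M (modified), no change] -> [M,I]
Op 3: C1 read [C1 read from I: others=['C0=M'] -> C1=S, others downsized to S] -> [S,S]
Op 4: C1 read [C1 read: already in S, no change] -> [S,S]
Op 5: C0 write [C0 write: invalidate ['C1=S'] -> C0=M] -> [M,I]
Op 6: C1 write [C1 write: invalidate ['C0=M'] -> C1=M] -> [I,M]
Op 7: C1 read [C1 read: already in M, no change] -> [I,M]
Op 8: C1 write [C1 write: already M (modified), no change] -> [I,M]

Answer: M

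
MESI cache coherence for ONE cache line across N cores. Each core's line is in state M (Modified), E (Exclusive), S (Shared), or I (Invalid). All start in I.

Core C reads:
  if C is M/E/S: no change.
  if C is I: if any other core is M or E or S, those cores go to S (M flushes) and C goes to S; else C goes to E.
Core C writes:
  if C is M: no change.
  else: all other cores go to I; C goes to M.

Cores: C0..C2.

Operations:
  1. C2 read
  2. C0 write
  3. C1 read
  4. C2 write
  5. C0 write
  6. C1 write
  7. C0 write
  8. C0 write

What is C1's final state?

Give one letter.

Op 1: C2 read [C2 read from I: no other sharers -> C2=E (exclusive)] -> [I,I,E]
Op 2: C0 write [C0 write: invalidate ['C2=E'] -> C0=M] -> [M,I,I]
Op 3: C1 read [C1 read from I: others=['C0=M'] -> C1=S, others downsized to S] -> [S,S,I]
Op 4: C2 write [C2 write: invalidate ['C0=S', 'C1=S'] -> C2=M] -> [I,I,M]
Op 5: C0 write [C0 write: invalidate ['C2=M'] -> C0=M] -> [M,I,I]
Op 6: C1 write [C1 write: invalidate ['C0=M'] -> C1=M] -> [I,M,I]
Op 7: C0 write [C0 write: invalidate ['C1=M'] -> C0=M] -> [M,I,I]
Op 8: C0 write [C0 write: already M (modified), no change] -> [M,I,I]

Answer: I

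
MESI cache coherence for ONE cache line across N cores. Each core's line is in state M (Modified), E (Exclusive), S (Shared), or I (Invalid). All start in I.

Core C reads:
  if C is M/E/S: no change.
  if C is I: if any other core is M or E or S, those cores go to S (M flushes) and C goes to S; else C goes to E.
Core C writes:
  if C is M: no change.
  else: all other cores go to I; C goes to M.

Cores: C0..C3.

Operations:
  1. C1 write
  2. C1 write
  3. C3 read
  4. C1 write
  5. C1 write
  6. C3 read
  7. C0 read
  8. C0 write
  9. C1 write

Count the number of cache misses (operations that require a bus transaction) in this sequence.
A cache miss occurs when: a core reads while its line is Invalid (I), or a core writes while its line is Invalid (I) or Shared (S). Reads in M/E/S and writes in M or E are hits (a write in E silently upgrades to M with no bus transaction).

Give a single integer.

Answer: 7

Derivation:
Op 1: C1 write [C1 write: invalidate none -> C1=M] -> [I,M,I,I] [MISS #1: write from I]
Op 2: C1 write [C1 write: already M (modified), no change] -> [I,M,I,I] [hit: write from M]
Op 3: C3 read [C3 read from I: others=['C1=M'] -> C3=S, others downsized to S] -> [I,S,I,S] [MISS #2: read from I]
Op 4: C1 write [C1 write: invalidate ['C3=S'] -> C1=M] -> [I,M,I,I] [MISS #3: write from S]
Op 5: C1 write [C1 write: already M (modified), no change] -> [I,M,I,I] [hit: write from M]
Op 6: C3 read [C3 read from I: others=['C1=M'] -> C3=S, others downsized to S] -> [I,S,I,S] [MISS #4: read from I]
Op 7: C0 read [C0 read from I: others=['C1=S', 'C3=S'] -> C0=S, others downsized to S] -> [S,S,I,S] [MISS #5: read from I]
Op 8: C0 write [C0 write: invalidate ['C1=S', 'C3=S'] -> C0=M] -> [M,I,I,I] [MISS #6: write from S]
Op 9: C1 write [C1 write: invalidate ['C0=M'] -> C1=M] -> [I,M,I,I] [MISS #7: write from I]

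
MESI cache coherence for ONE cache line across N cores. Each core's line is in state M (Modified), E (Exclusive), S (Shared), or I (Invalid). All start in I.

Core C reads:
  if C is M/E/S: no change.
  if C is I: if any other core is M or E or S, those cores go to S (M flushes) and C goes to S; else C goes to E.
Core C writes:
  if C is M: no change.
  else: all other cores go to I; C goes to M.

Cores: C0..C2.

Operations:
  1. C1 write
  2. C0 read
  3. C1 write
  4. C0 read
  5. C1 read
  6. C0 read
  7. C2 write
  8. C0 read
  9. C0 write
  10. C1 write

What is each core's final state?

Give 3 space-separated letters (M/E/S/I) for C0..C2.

Op 1: C1 write [C1 write: invalidate none -> C1=M] -> [I,M,I]
Op 2: C0 read [C0 read from I: others=['C1=M'] -> C0=S, others downsized to S] -> [S,S,I]
Op 3: C1 write [C1 write: invalidate ['C0=S'] -> C1=M] -> [I,M,I]
Op 4: C0 read [C0 read from I: others=['C1=M'] -> C0=S, others downsized to S] -> [S,S,I]
Op 5: C1 read [C1 read: already in S, no change] -> [S,S,I]
Op 6: C0 read [C0 read: already in S, no change] -> [S,S,I]
Op 7: C2 write [C2 write: invalidate ['C0=S', 'C1=S'] -> C2=M] -> [I,I,M]
Op 8: C0 read [C0 read from I: others=['C2=M'] -> C0=S, others downsized to S] -> [S,I,S]
Op 9: C0 write [C0 write: invalidate ['C2=S'] -> C0=M] -> [M,I,I]
Op 10: C1 write [C1 write: invalidate ['C0=M'] -> C1=M] -> [I,M,I]

Answer: I M I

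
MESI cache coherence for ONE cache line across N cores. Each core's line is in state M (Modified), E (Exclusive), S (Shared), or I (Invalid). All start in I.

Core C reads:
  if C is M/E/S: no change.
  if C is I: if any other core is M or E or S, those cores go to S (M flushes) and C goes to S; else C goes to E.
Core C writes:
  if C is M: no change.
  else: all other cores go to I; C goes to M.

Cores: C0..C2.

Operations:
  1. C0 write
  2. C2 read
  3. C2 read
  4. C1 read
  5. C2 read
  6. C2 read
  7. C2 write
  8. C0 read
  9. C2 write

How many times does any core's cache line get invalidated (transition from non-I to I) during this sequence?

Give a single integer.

Op 1: C0 write [C0 write: invalidate none -> C0=M] -> [M,I,I] (invalidations this op: 0; running total: 0)
Op 2: C2 read [C2 read from I: others=['C0=M'] -> C2=S, others downsized to S] -> [S,I,S] (invalidations this op: 0; running total: 0)
Op 3: C2 read [C2 read: already in S, no change] -> [S,I,S] (invalidations this op: 0; running total: 0)
Op 4: C1 read [C1 read from I: others=['C0=S', 'C2=S'] -> C1=S, others downsized to S] -> [S,S,S] (invalidations this op: 0; running total: 0)
Op 5: C2 read [C2 read: already in S, no change] -> [S,S,S] (invalidations this op: 0; running total: 0)
Op 6: C2 read [C2 read: already in S, no change] -> [S,S,S] (invalidations this op: 0; running total: 0)
Op 7: C2 write [C2 write: invalidate ['C0=S', 'C1=S'] -> C2=M] -> [I,I,M] (invalidations this op: 2; running total: 2)
Op 8: C0 read [C0 read from I: others=['C2=M'] -> C0=S, others downsized to S] -> [S,I,S] (invalidations this op: 0; running total: 2)
Op 9: C2 write [C2 write: invalidate ['C0=S'] -> C2=M] -> [I,I,M] (invalidations this op: 1; running total: 3)

Answer: 3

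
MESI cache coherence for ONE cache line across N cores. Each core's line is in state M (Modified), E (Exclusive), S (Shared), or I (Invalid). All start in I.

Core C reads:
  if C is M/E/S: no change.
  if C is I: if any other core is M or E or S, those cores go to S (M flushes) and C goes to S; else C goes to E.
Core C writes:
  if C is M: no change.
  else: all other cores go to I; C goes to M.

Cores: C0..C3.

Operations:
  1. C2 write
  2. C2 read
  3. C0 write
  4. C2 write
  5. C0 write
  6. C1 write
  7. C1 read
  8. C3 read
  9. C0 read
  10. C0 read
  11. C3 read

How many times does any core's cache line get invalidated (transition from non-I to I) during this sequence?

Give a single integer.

Op 1: C2 write [C2 write: invalidate none -> C2=M] -> [I,I,M,I] (invalidations this op: 0; running total: 0)
Op 2: C2 read [C2 read: already in M, no change] -> [I,I,M,I] (invalidations this op: 0; running total: 0)
Op 3: C0 write [C0 write: invalidate ['C2=M'] -> C0=M] -> [M,I,I,I] (invalidations this op: 1; running total: 1)
Op 4: C2 write [C2 write: invalidate ['C0=M'] -> C2=M] -> [I,I,M,I] (invalidations this op: 1; running total: 2)
Op 5: C0 write [C0 write: invalidate ['C2=M'] -> C0=M] -> [M,I,I,I] (invalidations this op: 1; running total: 3)
Op 6: C1 write [C1 write: invalidate ['C0=M'] -> C1=M] -> [I,M,I,I] (invalidations this op: 1; running total: 4)
Op 7: C1 read [C1 read: already in M, no change] -> [I,M,I,I] (invalidations this op: 0; running total: 4)
Op 8: C3 read [C3 read from I: others=['C1=M'] -> C3=S, others downsized to S] -> [I,S,I,S] (invalidations this op: 0; running total: 4)
Op 9: C0 read [C0 read from I: others=['C1=S', 'C3=S'] -> C0=S, others downsized to S] -> [S,S,I,S] (invalidations this op: 0; running total: 4)
Op 10: C0 read [C0 read: already in S, no change] -> [S,S,I,S] (invalidations this op: 0; running total: 4)
Op 11: C3 read [C3 read: already in S, no change] -> [S,S,I,S] (invalidations this op: 0; running total: 4)

Answer: 4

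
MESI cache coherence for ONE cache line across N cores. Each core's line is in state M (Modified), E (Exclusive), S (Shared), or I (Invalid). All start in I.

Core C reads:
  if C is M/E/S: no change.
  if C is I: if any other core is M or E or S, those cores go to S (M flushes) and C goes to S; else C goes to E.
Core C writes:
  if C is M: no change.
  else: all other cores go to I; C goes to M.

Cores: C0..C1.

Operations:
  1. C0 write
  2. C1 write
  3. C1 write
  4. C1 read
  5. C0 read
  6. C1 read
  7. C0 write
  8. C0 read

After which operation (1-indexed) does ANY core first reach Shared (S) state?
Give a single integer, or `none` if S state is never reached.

Answer: 5

Derivation:
Op 1: C0 write [C0 write: invalidate none -> C0=M] -> [M,I]
Op 2: C1 write [C1 write: invalidate ['C0=M'] -> C1=M] -> [I,M]
Op 3: C1 write [C1 write: already M (modified), no change] -> [I,M]
Op 4: C1 read [C1 read: already in M, no change] -> [I,M]
Op 5: C0 read [C0 read from I: others=['C1=M'] -> C0=S, others downsized to S] -> [S,S]
  -> First S state at op 5; remaining ops need not be traced.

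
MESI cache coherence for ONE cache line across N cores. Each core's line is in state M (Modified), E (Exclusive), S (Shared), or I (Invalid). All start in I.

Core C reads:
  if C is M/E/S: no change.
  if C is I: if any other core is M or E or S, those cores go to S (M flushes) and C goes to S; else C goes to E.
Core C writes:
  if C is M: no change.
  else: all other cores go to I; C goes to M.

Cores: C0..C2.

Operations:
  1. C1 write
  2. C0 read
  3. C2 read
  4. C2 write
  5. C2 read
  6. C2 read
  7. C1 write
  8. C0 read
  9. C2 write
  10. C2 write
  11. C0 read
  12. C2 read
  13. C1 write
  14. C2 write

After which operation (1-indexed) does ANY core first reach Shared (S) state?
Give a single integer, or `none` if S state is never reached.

Answer: 2

Derivation:
Op 1: C1 write [C1 write: invalidate none -> C1=M] -> [I,M,I]
Op 2: C0 read [C0 read from I: others=['C1=M'] -> C0=S, others downsized to S] -> [S,S,I]
  -> First S state at op 2; remaining ops need not be traced.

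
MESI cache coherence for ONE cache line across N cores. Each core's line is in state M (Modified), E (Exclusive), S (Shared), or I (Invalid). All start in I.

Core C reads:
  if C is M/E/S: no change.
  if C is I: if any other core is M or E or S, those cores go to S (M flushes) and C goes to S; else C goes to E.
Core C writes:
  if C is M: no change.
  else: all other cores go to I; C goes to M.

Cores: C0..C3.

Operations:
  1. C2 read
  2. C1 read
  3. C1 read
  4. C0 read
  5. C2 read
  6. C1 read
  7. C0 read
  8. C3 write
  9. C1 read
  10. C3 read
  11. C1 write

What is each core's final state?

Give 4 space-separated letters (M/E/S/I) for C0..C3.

Answer: I M I I

Derivation:
Op 1: C2 read [C2 read from I: no other sharers -> C2=E (exclusive)] -> [I,I,E,I]
Op 2: C1 read [C1 read from I: others=['C2=E'] -> C1=S, others downsized to S] -> [I,S,S,I]
Op 3: C1 read [C1 read: already in S, no change] -> [I,S,S,I]
Op 4: C0 read [C0 read from I: others=['C1=S', 'C2=S'] -> C0=S, others downsized to S] -> [S,S,S,I]
Op 5: C2 read [C2 read: already in S, no change] -> [S,S,S,I]
Op 6: C1 read [C1 read: already in S, no change] -> [S,S,S,I]
Op 7: C0 read [C0 read: already in S, no change] -> [S,S,S,I]
Op 8: C3 write [C3 write: invalidate ['C0=S', 'C1=S', 'C2=S'] -> C3=M] -> [I,I,I,M]
Op 9: C1 read [C1 read from I: others=['C3=M'] -> C1=S, others downsized to S] -> [I,S,I,S]
Op 10: C3 read [C3 read: already in S, no change] -> [I,S,I,S]
Op 11: C1 write [C1 write: invalidate ['C3=S'] -> C1=M] -> [I,M,I,I]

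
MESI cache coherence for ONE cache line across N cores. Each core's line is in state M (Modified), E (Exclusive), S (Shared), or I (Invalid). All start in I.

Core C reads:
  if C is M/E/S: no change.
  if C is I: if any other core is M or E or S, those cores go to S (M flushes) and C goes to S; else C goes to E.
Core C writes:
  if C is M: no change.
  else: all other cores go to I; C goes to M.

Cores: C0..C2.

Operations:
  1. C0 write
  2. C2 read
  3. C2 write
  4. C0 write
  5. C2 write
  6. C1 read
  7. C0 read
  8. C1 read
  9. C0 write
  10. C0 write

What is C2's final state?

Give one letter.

Op 1: C0 write [C0 write: invalidate none -> C0=M] -> [M,I,I]
Op 2: C2 read [C2 read from I: others=['C0=M'] -> C2=S, others downsized to S] -> [S,I,S]
Op 3: C2 write [C2 write: invalidate ['C0=S'] -> C2=M] -> [I,I,M]
Op 4: C0 write [C0 write: invalidate ['C2=M'] -> C0=M] -> [M,I,I]
Op 5: C2 write [C2 write: invalidate ['C0=M'] -> C2=M] -> [I,I,M]
Op 6: C1 read [C1 read from I: others=['C2=M'] -> C1=S, others downsized to S] -> [I,S,S]
Op 7: C0 read [C0 read from I: others=['C1=S', 'C2=S'] -> C0=S, others downsized to S] -> [S,S,S]
Op 8: C1 read [C1 read: already in S, no change] -> [S,S,S]
Op 9: C0 write [C0 write: invalidate ['C1=S', 'C2=S'] -> C0=M] -> [M,I,I]
Op 10: C0 write [C0 write: already M (modified), no change] -> [M,I,I]

Answer: I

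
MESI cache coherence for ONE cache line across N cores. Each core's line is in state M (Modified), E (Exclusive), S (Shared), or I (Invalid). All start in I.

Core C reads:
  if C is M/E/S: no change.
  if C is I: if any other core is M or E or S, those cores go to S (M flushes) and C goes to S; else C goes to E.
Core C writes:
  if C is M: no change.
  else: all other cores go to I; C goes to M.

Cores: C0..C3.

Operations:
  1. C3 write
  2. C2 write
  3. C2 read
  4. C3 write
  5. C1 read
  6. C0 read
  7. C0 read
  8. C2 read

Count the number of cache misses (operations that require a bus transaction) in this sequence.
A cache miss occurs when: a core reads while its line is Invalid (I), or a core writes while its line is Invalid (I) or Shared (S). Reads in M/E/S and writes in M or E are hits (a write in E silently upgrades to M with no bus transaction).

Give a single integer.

Answer: 6

Derivation:
Op 1: C3 write [C3 write: invalidate none -> C3=M] -> [I,I,I,M] [MISS #1: write from I]
Op 2: C2 write [C2 write: invalidate ['C3=M'] -> C2=M] -> [I,I,M,I] [MISS #2: write from I]
Op 3: C2 read [C2 read: already in M, no change] -> [I,I,M,I] [hit: read from M]
Op 4: C3 write [C3 write: invalidate ['C2=M'] -> C3=M] -> [I,I,I,M] [MISS #3: write from I]
Op 5: C1 read [C1 read from I: others=['C3=M'] -> C1=S, others downsized to S] -> [I,S,I,S] [MISS #4: read from I]
Op 6: C0 read [C0 read from I: others=['C1=S', 'C3=S'] -> C0=S, others downsized to S] -> [S,S,I,S] [MISS #5: read from I]
Op 7: C0 read [C0 read: already in S, no change] -> [S,S,I,S] [hit: read from S]
Op 8: C2 read [C2 read from I: others=['C0=S', 'C1=S', 'C3=S'] -> C2=S, others downsized to S] -> [S,S,S,S] [MISS #6: read from I]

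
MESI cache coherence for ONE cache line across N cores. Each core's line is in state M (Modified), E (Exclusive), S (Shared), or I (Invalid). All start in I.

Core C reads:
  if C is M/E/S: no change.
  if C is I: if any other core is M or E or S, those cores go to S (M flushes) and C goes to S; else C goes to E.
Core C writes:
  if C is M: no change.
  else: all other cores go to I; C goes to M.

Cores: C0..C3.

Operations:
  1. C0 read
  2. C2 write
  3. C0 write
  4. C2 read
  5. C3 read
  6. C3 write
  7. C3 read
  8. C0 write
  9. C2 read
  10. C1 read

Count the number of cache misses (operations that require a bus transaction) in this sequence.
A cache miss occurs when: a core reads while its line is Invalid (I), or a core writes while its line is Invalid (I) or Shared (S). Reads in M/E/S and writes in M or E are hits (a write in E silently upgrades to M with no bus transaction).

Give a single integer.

Answer: 9

Derivation:
Op 1: C0 read [C0 read from I: no other sharers -> C0=E (exclusive)] -> [E,I,I,I] [MISS #1: read from I]
Op 2: C2 write [C2 write: invalidate ['C0=E'] -> C2=M] -> [I,I,M,I] [MISS #2: write from I]
Op 3: C0 write [C0 write: invalidate ['C2=M'] -> C0=M] -> [M,I,I,I] [MISS #3: write from I]
Op 4: C2 read [C2 read from I: others=['C0=M'] -> C2=S, others downsized to S] -> [S,I,S,I] [MISS #4: read from I]
Op 5: C3 read [C3 read from I: others=['C0=S', 'C2=S'] -> C3=S, others downsized to S] -> [S,I,S,S] [MISS #5: read from I]
Op 6: C3 write [C3 write: invalidate ['C0=S', 'C2=S'] -> C3=M] -> [I,I,I,M] [MISS #6: write from S]
Op 7: C3 read [C3 read: already in M, no change] -> [I,I,I,M] [hit: read from M]
Op 8: C0 write [C0 write: invalidate ['C3=M'] -> C0=M] -> [M,I,I,I] [MISS #7: write from I]
Op 9: C2 read [C2 read from I: others=['C0=M'] -> C2=S, others downsized to S] -> [S,I,S,I] [MISS #8: read from I]
Op 10: C1 read [C1 read from I: others=['C0=S', 'C2=S'] -> C1=S, others downsized to S] -> [S,S,S,I] [MISS #9: read from I]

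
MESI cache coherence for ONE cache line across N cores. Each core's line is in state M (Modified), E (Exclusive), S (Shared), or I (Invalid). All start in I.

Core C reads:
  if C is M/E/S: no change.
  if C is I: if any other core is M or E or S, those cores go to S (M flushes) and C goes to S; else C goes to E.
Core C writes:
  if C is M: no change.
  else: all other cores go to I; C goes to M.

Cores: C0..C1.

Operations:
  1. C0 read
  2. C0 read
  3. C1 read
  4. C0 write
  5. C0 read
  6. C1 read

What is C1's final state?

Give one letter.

Op 1: C0 read [C0 read from I: no other sharers -> C0=E (exclusive)] -> [E,I]
Op 2: C0 read [C0 read: already in E, no change] -> [E,I]
Op 3: C1 read [C1 read from I: others=['C0=E'] -> C1=S, others downsized to S] -> [S,S]
Op 4: C0 write [C0 write: invalidate ['C1=S'] -> C0=M] -> [M,I]
Op 5: C0 read [C0 read: already in M, no change] -> [M,I]
Op 6: C1 read [C1 read from I: others=['C0=M'] -> C1=S, others downsized to S] -> [S,S]

Answer: S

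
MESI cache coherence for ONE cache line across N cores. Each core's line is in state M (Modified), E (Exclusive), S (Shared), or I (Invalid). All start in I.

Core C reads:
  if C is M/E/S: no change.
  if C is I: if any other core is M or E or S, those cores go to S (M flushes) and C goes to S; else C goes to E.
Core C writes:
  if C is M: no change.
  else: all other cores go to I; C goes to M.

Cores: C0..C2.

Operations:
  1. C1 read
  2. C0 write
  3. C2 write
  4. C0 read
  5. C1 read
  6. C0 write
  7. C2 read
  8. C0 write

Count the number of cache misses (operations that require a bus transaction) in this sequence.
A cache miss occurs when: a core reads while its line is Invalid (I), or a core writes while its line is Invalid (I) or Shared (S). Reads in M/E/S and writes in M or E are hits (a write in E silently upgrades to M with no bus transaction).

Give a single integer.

Op 1: C1 read [C1 read from I: no other sharers -> C1=E (exclusive)] -> [I,E,I] [MISS #1: read from I]
Op 2: C0 write [C0 write: invalidate ['C1=E'] -> C0=M] -> [M,I,I] [MISS #2: write from I]
Op 3: C2 write [C2 write: invalidate ['C0=M'] -> C2=M] -> [I,I,M] [MISS #3: write from I]
Op 4: C0 read [C0 read from I: others=['C2=M'] -> C0=S, others downsized to S] -> [S,I,S] [MISS #4: read from I]
Op 5: C1 read [C1 read from I: others=['C0=S', 'C2=S'] -> C1=S, others downsized to S] -> [S,S,S] [MISS #5: read from I]
Op 6: C0 write [C0 write: invalidate ['C1=S', 'C2=S'] -> C0=M] -> [M,I,I] [MISS #6: write from S]
Op 7: C2 read [C2 read from I: others=['C0=M'] -> C2=S, others downsized to S] -> [S,I,S] [MISS #7: read from I]
Op 8: C0 write [C0 write: invalidate ['C2=S'] -> C0=M] -> [M,I,I] [MISS #8: write from S]

Answer: 8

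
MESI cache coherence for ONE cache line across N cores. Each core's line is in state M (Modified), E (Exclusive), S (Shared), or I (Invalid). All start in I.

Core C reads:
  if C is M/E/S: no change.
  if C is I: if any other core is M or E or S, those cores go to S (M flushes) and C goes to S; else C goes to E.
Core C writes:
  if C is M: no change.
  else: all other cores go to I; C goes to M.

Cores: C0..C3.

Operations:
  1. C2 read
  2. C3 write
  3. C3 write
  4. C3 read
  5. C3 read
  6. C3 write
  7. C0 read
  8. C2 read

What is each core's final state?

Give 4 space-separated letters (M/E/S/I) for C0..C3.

Answer: S I S S

Derivation:
Op 1: C2 read [C2 read from I: no other sharers -> C2=E (exclusive)] -> [I,I,E,I]
Op 2: C3 write [C3 write: invalidate ['C2=E'] -> C3=M] -> [I,I,I,M]
Op 3: C3 write [C3 write: already M (modified), no change] -> [I,I,I,M]
Op 4: C3 read [C3 read: already in M, no change] -> [I,I,I,M]
Op 5: C3 read [C3 read: already in M, no change] -> [I,I,I,M]
Op 6: C3 write [C3 write: already M (modified), no change] -> [I,I,I,M]
Op 7: C0 read [C0 read from I: others=['C3=M'] -> C0=S, others downsized to S] -> [S,I,I,S]
Op 8: C2 read [C2 read from I: others=['C0=S', 'C3=S'] -> C2=S, others downsized to S] -> [S,I,S,S]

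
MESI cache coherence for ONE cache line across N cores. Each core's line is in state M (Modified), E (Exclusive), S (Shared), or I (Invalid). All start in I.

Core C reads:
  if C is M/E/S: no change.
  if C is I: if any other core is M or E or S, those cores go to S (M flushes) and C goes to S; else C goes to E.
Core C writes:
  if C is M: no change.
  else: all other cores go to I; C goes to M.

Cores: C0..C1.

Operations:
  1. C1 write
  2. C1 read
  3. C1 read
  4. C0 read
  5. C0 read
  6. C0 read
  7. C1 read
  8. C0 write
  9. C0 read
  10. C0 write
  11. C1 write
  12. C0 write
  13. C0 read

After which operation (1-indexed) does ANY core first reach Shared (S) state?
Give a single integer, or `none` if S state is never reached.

Op 1: C1 write [C1 write: invalidate none -> C1=M] -> [I,M]
Op 2: C1 read [C1 read: already in M, no change] -> [I,M]
Op 3: C1 read [C1 read: already in M, no change] -> [I,M]
Op 4: C0 read [C0 read from I: others=['C1=M'] -> C0=S, others downsized to S] -> [S,S]
  -> First S state at op 4; remaining ops need not be traced.

Answer: 4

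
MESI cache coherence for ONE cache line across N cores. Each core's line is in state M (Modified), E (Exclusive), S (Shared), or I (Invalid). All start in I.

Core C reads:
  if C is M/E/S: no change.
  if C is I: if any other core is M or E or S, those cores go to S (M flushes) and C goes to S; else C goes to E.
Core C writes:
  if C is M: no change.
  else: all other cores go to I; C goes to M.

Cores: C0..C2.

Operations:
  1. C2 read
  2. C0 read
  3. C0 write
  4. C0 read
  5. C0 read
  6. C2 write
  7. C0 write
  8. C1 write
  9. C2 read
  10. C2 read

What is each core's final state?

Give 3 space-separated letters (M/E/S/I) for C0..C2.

Answer: I S S

Derivation:
Op 1: C2 read [C2 read from I: no other sharers -> C2=E (exclusive)] -> [I,I,E]
Op 2: C0 read [C0 read from I: others=['C2=E'] -> C0=S, others downsized to S] -> [S,I,S]
Op 3: C0 write [C0 write: invalidate ['C2=S'] -> C0=M] -> [M,I,I]
Op 4: C0 read [C0 read: already in M, no change] -> [M,I,I]
Op 5: C0 read [C0 read: already in M, no change] -> [M,I,I]
Op 6: C2 write [C2 write: invalidate ['C0=M'] -> C2=M] -> [I,I,M]
Op 7: C0 write [C0 write: invalidate ['C2=M'] -> C0=M] -> [M,I,I]
Op 8: C1 write [C1 write: invalidate ['C0=M'] -> C1=M] -> [I,M,I]
Op 9: C2 read [C2 read from I: others=['C1=M'] -> C2=S, others downsized to S] -> [I,S,S]
Op 10: C2 read [C2 read: already in S, no change] -> [I,S,S]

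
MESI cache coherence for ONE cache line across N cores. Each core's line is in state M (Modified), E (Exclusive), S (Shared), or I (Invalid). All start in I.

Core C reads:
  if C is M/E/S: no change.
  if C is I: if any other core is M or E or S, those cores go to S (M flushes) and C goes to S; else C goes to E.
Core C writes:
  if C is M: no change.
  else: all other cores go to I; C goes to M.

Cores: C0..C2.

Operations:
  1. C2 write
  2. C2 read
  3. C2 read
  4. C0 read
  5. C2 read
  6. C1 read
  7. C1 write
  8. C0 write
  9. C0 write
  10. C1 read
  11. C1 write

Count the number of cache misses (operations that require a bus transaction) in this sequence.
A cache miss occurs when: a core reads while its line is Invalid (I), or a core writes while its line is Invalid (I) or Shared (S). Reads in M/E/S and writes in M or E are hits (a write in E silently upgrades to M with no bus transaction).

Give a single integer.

Op 1: C2 write [C2 write: invalidate none -> C2=M] -> [I,I,M] [MISS #1: write from I]
Op 2: C2 read [C2 read: already in M, no change] -> [I,I,M] [hit: read from M]
Op 3: C2 read [C2 read: already in M, no change] -> [I,I,M] [hit: read from M]
Op 4: C0 read [C0 read from I: others=['C2=M'] -> C0=S, others downsized to S] -> [S,I,S] [MISS #2: read from I]
Op 5: C2 read [C2 read: already in S, no change] -> [S,I,S] [hit: read from S]
Op 6: C1 read [C1 read from I: others=['C0=S', 'C2=S'] -> C1=S, others downsized to S] -> [S,S,S] [MISS #3: read from I]
Op 7: C1 write [C1 write: invalidate ['C0=S', 'C2=S'] -> C1=M] -> [I,M,I] [MISS #4: write from S]
Op 8: C0 write [C0 write: invalidate ['C1=M'] -> C0=M] -> [M,I,I] [MISS #5: write from I]
Op 9: C0 write [C0 write: already M (modified), no change] -> [M,I,I] [hit: write from M]
Op 10: C1 read [C1 read from I: others=['C0=M'] -> C1=S, others downsized to S] -> [S,S,I] [MISS #6: read from I]
Op 11: C1 write [C1 write: invalidate ['C0=S'] -> C1=M] -> [I,M,I] [MISS #7: write from S]

Answer: 7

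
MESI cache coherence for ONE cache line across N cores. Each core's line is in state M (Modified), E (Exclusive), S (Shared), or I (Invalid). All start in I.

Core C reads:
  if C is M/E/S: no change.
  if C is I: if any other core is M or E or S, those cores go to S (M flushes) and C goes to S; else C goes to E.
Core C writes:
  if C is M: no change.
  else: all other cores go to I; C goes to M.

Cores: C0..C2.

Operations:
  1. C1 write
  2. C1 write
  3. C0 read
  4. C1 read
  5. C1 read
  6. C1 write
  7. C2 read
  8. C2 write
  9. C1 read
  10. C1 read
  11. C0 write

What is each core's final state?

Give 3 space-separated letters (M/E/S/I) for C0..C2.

Op 1: C1 write [C1 write: invalidate none -> C1=M] -> [I,M,I]
Op 2: C1 write [C1 write: already M (modified), no change] -> [I,M,I]
Op 3: C0 read [C0 read from I: others=['C1=M'] -> C0=S, others downsized to S] -> [S,S,I]
Op 4: C1 read [C1 read: already in S, no change] -> [S,S,I]
Op 5: C1 read [C1 read: already in S, no change] -> [S,S,I]
Op 6: C1 write [C1 write: invalidate ['C0=S'] -> C1=M] -> [I,M,I]
Op 7: C2 read [C2 read from I: others=['C1=M'] -> C2=S, others downsized to S] -> [I,S,S]
Op 8: C2 write [C2 write: invalidate ['C1=S'] -> C2=M] -> [I,I,M]
Op 9: C1 read [C1 read from I: others=['C2=M'] -> C1=S, others downsized to S] -> [I,S,S]
Op 10: C1 read [C1 read: already in S, no change] -> [I,S,S]
Op 11: C0 write [C0 write: invalidate ['C1=S', 'C2=S'] -> C0=M] -> [M,I,I]

Answer: M I I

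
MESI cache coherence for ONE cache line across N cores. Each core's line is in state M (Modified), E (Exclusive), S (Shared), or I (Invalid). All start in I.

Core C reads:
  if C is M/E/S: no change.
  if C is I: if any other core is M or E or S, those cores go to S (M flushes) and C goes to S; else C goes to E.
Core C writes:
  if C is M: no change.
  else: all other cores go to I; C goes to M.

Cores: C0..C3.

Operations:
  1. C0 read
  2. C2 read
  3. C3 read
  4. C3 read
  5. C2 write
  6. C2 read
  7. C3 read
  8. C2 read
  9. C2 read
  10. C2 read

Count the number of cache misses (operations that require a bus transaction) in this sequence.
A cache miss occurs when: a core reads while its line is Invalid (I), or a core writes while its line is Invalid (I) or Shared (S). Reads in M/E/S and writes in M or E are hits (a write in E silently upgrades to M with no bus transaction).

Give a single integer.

Op 1: C0 read [C0 read from I: no other sharers -> C0=E (exclusive)] -> [E,I,I,I] [MISS #1: read from I]
Op 2: C2 read [C2 read from I: others=['C0=E'] -> C2=S, others downsized to S] -> [S,I,S,I] [MISS #2: read from I]
Op 3: C3 read [C3 read from I: others=['C0=S', 'C2=S'] -> C3=S, others downsized to S] -> [S,I,S,S] [MISS #3: read from I]
Op 4: C3 read [C3 read: already in S, no change] -> [S,I,S,S] [hit: read from S]
Op 5: C2 write [C2 write: invalidate ['C0=S', 'C3=S'] -> C2=M] -> [I,I,M,I] [MISS #4: write from S]
Op 6: C2 read [C2 read: already in M, no change] -> [I,I,M,I] [hit: read from M]
Op 7: C3 read [C3 read from I: others=['C2=M'] -> C3=S, others downsized to S] -> [I,I,S,S] [MISS #5: read from I]
Op 8: C2 read [C2 read: already in S, no change] -> [I,I,S,S] [hit: read from S]
Op 9: C2 read [C2 read: already in S, no change] -> [I,I,S,S] [hit: read from S]
Op 10: C2 read [C2 read: already in S, no change] -> [I,I,S,S] [hit: read from S]

Answer: 5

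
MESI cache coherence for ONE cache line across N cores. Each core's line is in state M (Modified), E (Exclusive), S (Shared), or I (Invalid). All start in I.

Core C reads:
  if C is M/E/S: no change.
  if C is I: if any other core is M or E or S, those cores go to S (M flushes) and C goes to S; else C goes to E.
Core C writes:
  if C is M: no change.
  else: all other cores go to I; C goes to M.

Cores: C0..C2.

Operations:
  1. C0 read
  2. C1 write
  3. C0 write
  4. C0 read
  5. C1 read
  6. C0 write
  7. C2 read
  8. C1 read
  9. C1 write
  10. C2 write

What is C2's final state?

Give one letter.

Answer: M

Derivation:
Op 1: C0 read [C0 read from I: no other sharers -> C0=E (exclusive)] -> [E,I,I]
Op 2: C1 write [C1 write: invalidate ['C0=E'] -> C1=M] -> [I,M,I]
Op 3: C0 write [C0 write: invalidate ['C1=M'] -> C0=M] -> [M,I,I]
Op 4: C0 read [C0 read: already in M, no change] -> [M,I,I]
Op 5: C1 read [C1 read from I: others=['C0=M'] -> C1=S, others downsized to S] -> [S,S,I]
Op 6: C0 write [C0 write: invalidate ['C1=S'] -> C0=M] -> [M,I,I]
Op 7: C2 read [C2 read from I: others=['C0=M'] -> C2=S, others downsized to S] -> [S,I,S]
Op 8: C1 read [C1 read from I: others=['C0=S', 'C2=S'] -> C1=S, others downsized to S] -> [S,S,S]
Op 9: C1 write [C1 write: invalidate ['C0=S', 'C2=S'] -> C1=M] -> [I,M,I]
Op 10: C2 write [C2 write: invalidate ['C1=M'] -> C2=M] -> [I,I,M]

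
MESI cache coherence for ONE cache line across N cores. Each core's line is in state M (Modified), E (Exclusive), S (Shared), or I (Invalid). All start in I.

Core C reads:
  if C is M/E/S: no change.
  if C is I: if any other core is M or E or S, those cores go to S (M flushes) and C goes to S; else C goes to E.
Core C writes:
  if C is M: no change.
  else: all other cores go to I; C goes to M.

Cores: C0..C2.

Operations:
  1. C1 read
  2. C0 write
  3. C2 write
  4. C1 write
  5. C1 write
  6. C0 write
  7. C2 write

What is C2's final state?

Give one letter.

Op 1: C1 read [C1 read from I: no other sharers -> C1=E (exclusive)] -> [I,E,I]
Op 2: C0 write [C0 write: invalidate ['C1=E'] -> C0=M] -> [M,I,I]
Op 3: C2 write [C2 write: invalidate ['C0=M'] -> C2=M] -> [I,I,M]
Op 4: C1 write [C1 write: invalidate ['C2=M'] -> C1=M] -> [I,M,I]
Op 5: C1 write [C1 write: already M (modified), no change] -> [I,M,I]
Op 6: C0 write [C0 write: invalidate ['C1=M'] -> C0=M] -> [M,I,I]
Op 7: C2 write [C2 write: invalidate ['C0=M'] -> C2=M] -> [I,I,M]

Answer: M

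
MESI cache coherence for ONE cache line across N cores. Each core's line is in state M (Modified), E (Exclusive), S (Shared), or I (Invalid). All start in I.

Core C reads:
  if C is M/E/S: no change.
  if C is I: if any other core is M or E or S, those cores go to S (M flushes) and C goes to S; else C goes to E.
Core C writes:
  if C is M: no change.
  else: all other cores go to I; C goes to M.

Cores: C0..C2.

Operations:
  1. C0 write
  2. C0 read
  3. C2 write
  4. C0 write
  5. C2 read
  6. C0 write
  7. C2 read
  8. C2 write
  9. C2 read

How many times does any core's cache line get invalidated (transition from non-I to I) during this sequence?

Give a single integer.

Answer: 4

Derivation:
Op 1: C0 write [C0 write: invalidate none -> C0=M] -> [M,I,I] (invalidations this op: 0; running total: 0)
Op 2: C0 read [C0 read: already in M, no change] -> [M,I,I] (invalidations this op: 0; running total: 0)
Op 3: C2 write [C2 write: invalidate ['C0=M'] -> C2=M] -> [I,I,M] (invalidations this op: 1; running total: 1)
Op 4: C0 write [C0 write: invalidate ['C2=M'] -> C0=M] -> [M,I,I] (invalidations this op: 1; running total: 2)
Op 5: C2 read [C2 read from I: others=['C0=M'] -> C2=S, others downsized to S] -> [S,I,S] (invalidations this op: 0; running total: 2)
Op 6: C0 write [C0 write: invalidate ['C2=S'] -> C0=M] -> [M,I,I] (invalidations this op: 1; running total: 3)
Op 7: C2 read [C2 read from I: others=['C0=M'] -> C2=S, others downsized to S] -> [S,I,S] (invalidations this op: 0; running total: 3)
Op 8: C2 write [C2 write: invalidate ['C0=S'] -> C2=M] -> [I,I,M] (invalidations this op: 1; running total: 4)
Op 9: C2 read [C2 read: already in M, no change] -> [I,I,M] (invalidations this op: 0; running total: 4)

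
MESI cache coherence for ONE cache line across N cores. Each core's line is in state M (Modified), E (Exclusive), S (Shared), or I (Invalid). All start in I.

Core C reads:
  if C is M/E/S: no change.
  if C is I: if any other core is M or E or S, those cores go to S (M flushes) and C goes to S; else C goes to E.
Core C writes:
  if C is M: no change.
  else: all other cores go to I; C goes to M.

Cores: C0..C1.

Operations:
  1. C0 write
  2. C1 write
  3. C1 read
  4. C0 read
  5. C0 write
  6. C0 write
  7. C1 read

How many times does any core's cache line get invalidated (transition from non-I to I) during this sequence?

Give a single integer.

Op 1: C0 write [C0 write: invalidate none -> C0=M] -> [M,I] (invalidations this op: 0; running total: 0)
Op 2: C1 write [C1 write: invalidate ['C0=M'] -> C1=M] -> [I,M] (invalidations this op: 1; running total: 1)
Op 3: C1 read [C1 read: already in M, no change] -> [I,M] (invalidations this op: 0; running total: 1)
Op 4: C0 read [C0 read from I: others=['C1=M'] -> C0=S, others downsized to S] -> [S,S] (invalidations this op: 0; running total: 1)
Op 5: C0 write [C0 write: invalidate ['C1=S'] -> C0=M] -> [M,I] (invalidations this op: 1; running total: 2)
Op 6: C0 write [C0 write: already M (modified), no change] -> [M,I] (invalidations this op: 0; running total: 2)
Op 7: C1 read [C1 read from I: others=['C0=M'] -> C1=S, others downsized to S] -> [S,S] (invalidations this op: 0; running total: 2)

Answer: 2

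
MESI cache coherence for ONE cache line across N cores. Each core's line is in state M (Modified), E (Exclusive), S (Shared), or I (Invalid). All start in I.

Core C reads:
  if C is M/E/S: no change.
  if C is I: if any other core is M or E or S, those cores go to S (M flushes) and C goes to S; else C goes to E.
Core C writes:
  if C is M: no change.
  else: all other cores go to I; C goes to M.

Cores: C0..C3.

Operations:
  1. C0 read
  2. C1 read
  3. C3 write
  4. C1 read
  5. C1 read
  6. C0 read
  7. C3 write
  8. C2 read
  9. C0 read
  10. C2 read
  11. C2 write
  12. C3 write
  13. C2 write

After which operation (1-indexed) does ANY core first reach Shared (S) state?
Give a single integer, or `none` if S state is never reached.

Op 1: C0 read [C0 read from I: no other sharers -> C0=E (exclusive)] -> [E,I,I,I]
Op 2: C1 read [C1 read from I: others=['C0=E'] -> C1=S, others downsized to S] -> [S,S,I,I]
  -> First S state at op 2; remaining ops need not be traced.

Answer: 2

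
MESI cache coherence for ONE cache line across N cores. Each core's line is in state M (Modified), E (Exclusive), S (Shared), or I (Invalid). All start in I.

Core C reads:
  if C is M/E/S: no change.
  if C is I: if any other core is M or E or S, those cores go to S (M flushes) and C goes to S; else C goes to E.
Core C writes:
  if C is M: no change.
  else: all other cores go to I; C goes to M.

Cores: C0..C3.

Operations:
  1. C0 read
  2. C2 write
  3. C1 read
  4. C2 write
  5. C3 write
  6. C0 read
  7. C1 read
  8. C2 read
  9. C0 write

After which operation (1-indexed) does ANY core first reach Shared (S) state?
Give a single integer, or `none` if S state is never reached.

Op 1: C0 read [C0 read from I: no other sharers -> C0=E (exclusive)] -> [E,I,I,I]
Op 2: C2 write [C2 write: invalidate ['C0=E'] -> C2=M] -> [I,I,M,I]
Op 3: C1 read [C1 read from I: others=['C2=M'] -> C1=S, others downsized to S] -> [I,S,S,I]
  -> First S state at op 3; remaining ops need not be traced.

Answer: 3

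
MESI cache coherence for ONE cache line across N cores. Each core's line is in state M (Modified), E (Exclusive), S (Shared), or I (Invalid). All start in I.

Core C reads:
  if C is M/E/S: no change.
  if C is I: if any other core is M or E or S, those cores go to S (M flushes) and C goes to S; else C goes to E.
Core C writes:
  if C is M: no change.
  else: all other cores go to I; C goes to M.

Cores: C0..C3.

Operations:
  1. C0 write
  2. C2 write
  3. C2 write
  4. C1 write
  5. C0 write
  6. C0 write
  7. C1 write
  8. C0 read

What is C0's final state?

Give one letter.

Op 1: C0 write [C0 write: invalidate none -> C0=M] -> [M,I,I,I]
Op 2: C2 write [C2 write: invalidate ['C0=M'] -> C2=M] -> [I,I,M,I]
Op 3: C2 write [C2 write: already M (modified), no change] -> [I,I,M,I]
Op 4: C1 write [C1 write: invalidate ['C2=M'] -> C1=M] -> [I,M,I,I]
Op 5: C0 write [C0 write: invalidate ['C1=M'] -> C0=M] -> [M,I,I,I]
Op 6: C0 write [C0 write: already M (modified), no change] -> [M,I,I,I]
Op 7: C1 write [C1 write: invalidate ['C0=M'] -> C1=M] -> [I,M,I,I]
Op 8: C0 read [C0 read from I: others=['C1=M'] -> C0=S, others downsized to S] -> [S,S,I,I]

Answer: S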